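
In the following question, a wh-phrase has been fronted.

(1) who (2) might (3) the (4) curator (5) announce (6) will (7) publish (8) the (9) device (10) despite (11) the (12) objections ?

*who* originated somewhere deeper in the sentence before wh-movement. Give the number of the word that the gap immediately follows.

5

Before movement: The curator might announce who will publish the device despite the objections.
The filler 'who' is interpreted as the subject of the clause embedded under 'announce'. It moves to the left edge, and the trace sits right after 'announce':
Who might the curator announce ___ will publish the device despite the objections?
'announce' is word 5.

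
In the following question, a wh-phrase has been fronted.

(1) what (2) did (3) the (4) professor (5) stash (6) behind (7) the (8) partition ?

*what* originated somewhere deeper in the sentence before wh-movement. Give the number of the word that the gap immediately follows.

Underlying clause: The professor did stash what behind the partition.
'what' functions as the direct object of 'stash'. Wh-movement fronts it, leaving a gap right after 'stash':
What did the professor stash ___ behind the partition?
'stash' is word 5.

5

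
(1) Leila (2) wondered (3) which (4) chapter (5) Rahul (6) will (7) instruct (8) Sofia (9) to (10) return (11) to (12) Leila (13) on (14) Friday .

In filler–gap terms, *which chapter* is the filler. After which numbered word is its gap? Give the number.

Before movement: Rahul will instruct Sofia to return which chapter to Leila on Friday.
'which chapter' functions as the direct object of 'return'. It moves to the left edge, and the trace sits right after 'return':
Leila wondered which chapter Rahul will instruct Sofia to return ___ to Leila on Friday.
'return' is word 10.

10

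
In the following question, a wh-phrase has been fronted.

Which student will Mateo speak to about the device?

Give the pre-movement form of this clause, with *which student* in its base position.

The filler 'which student' is interpreted as the object of the preposition 'to'. Wh-movement fronts it, leaving a gap right after 'to':
Which student will Mateo speak to ___ about the device?

Mateo will speak to which student about the device.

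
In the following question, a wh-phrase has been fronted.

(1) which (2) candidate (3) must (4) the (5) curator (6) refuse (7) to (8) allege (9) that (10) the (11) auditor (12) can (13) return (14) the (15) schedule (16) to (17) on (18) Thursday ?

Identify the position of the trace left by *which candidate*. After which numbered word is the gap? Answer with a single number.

Underlying clause: The curator must refuse to allege that the auditor can return the schedule to which candidate on Thursday.
The filler 'which candidate' is interpreted as the object of the preposition 'to' (recipient of 'return'). Fronting leaves a gap immediately after 'to':
Which candidate must the curator refuse to allege that the auditor can return the schedule to ___ on Thursday?
'to' is word 16.

16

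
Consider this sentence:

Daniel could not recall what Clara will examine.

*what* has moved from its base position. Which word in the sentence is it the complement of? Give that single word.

examine

In situ: Clara will examine what.
'what' functions as the direct object of 'examine'. It moves to the left edge, and the trace sits right after 'examine':
Daniel could not recall what Clara will examine ___.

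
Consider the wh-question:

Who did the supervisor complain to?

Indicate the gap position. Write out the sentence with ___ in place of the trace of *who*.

Who did the supervisor complain to ___?

In situ: The supervisor did complain to who.
'who' is the object of the preposition 'to'. The gap is right after 'to'.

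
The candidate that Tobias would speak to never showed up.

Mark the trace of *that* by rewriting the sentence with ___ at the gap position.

The filler 'that' is interpreted as the object of the preposition 'to'. The gap is right after 'to'.

The candidate that Tobias would speak to ___ never showed up.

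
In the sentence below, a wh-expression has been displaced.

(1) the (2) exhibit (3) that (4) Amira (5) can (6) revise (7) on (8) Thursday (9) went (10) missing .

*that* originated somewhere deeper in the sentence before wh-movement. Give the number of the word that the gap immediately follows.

'that' functions as the direct object of 'revise'. Fronting leaves a gap immediately after 'revise':
The exhibit that Amira can revise ___ on Thursday went missing.
'revise' is word 6.

6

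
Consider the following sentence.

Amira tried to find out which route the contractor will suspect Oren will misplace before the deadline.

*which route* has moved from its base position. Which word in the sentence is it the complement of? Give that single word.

In situ: The contractor will suspect Oren will misplace which route before the deadline.
'which route' functions as the direct object of 'misplace'. Wh-movement fronts it, leaving a gap right after 'misplace':
Amira tried to find out which route the contractor will suspect Oren will misplace ___ before the deadline.

misplace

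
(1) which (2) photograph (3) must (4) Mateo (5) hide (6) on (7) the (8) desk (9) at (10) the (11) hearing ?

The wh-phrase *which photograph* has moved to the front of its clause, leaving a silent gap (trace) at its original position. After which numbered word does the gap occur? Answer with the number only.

5

Underlying clause: Mateo must hide which photograph on the desk at the hearing.
'which photograph' functions as the direct object of 'hide'. It moves to the left edge, and the trace sits right after 'hide':
Which photograph must Mateo hide ___ on the desk at the hearing?
'hide' is word 5.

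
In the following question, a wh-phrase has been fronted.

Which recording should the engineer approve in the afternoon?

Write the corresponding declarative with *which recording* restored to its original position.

The engineer should approve which recording in the afternoon.

'which recording' is the direct object of 'approve'. It moves to the left edge, and the trace sits right after 'approve':
Which recording should the engineer approve ___ in the afternoon?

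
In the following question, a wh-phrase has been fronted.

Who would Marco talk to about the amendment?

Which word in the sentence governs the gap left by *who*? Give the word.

In situ: Marco would talk to who about the amendment.
The filler 'who' is interpreted as the object of the preposition 'to'. Fronting leaves a gap immediately after 'to':
Who would Marco talk to ___ about the amendment?

to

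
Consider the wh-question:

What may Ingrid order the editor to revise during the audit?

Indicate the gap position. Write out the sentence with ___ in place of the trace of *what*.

Before movement: Ingrid may order the editor to revise what during the audit.
'what' is the direct object of 'revise'. The gap is right after 'revise'.

What may Ingrid order the editor to revise ___ during the audit?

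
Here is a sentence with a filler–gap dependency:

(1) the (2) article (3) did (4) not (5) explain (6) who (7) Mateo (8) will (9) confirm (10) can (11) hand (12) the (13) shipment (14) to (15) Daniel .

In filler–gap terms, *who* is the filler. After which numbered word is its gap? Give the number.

9

Before movement: Mateo will confirm who can hand the shipment to Daniel.
The filler 'who' is interpreted as the subject of the clause embedded under 'confirm'. It moves to the left edge, and the trace sits right after 'confirm':
The article did not explain who Mateo will confirm ___ can hand the shipment to Daniel.
'confirm' is word 9.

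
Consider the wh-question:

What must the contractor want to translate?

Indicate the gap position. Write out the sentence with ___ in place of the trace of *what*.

What must the contractor want to translate ___?

Underlying clause: The contractor must want to translate what.
'what' is the direct object of 'translate'. The gap is right after 'translate'.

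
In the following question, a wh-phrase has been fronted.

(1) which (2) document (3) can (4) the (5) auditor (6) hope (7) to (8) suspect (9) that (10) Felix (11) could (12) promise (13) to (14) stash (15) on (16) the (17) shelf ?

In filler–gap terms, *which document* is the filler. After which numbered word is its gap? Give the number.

Pre-movement form: The auditor can hope to suspect that Felix could promise to stash which document on the shelf.
'which document' is the direct object of 'stash'. It moves to the left edge, and the trace sits right after 'stash':
Which document can the auditor hope to suspect that Felix could promise to stash ___ on the shelf?
'stash' is word 14.

14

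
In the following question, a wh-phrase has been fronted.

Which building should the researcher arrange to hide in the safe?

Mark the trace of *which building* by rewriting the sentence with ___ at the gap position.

Which building should the researcher arrange to hide ___ in the safe?

Underlying clause: The researcher should arrange to hide which building in the safe.
The filler 'which building' is interpreted as the direct object of 'hide'. The gap is right after 'hide'.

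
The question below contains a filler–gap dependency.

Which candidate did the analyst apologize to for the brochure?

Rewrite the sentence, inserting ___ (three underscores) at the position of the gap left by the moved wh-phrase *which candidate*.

Before movement: The analyst did apologize to which candidate for the brochure.
'which candidate' functions as the object of the preposition 'to'. The gap is right after 'to'.

Which candidate did the analyst apologize to ___ for the brochure?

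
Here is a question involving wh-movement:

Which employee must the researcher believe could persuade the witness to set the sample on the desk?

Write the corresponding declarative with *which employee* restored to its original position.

The filler 'which employee' is interpreted as the subject of the clause embedded under 'believe'. It moves to the left edge, and the trace sits right after 'believe':
Which employee must the researcher believe ___ could persuade the witness to set the sample on the desk?

The researcher must believe which employee could persuade the witness to set the sample on the desk.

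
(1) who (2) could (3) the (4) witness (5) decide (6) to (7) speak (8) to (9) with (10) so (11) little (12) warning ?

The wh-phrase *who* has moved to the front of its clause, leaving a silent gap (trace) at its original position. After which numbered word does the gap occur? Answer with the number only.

8

Before movement: The witness could decide to speak to who with so little warning.
'who' functions as the object of the preposition 'to'. It moves to the left edge, and the trace sits right after 'to':
Who could the witness decide to speak to ___ with so little warning?
'to' is word 8.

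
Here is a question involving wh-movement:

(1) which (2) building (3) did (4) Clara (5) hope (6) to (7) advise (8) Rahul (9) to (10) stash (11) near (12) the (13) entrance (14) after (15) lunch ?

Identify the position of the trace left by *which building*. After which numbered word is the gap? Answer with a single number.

Pre-movement form: Clara did hope to advise Rahul to stash which building near the entrance after lunch.
'which building' functions as the direct object of 'stash'. Fronting leaves a gap immediately after 'stash':
Which building did Clara hope to advise Rahul to stash ___ near the entrance after lunch?
'stash' is word 10.

10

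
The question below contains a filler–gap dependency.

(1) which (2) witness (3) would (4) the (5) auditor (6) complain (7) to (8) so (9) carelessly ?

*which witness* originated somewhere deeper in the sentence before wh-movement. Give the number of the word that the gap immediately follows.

7

In situ: The auditor would complain to which witness so carelessly.
'which witness' is the object of the preposition 'to'. It moves to the left edge, and the trace sits right after 'to':
Which witness would the auditor complain to ___ so carelessly?
'to' is word 7.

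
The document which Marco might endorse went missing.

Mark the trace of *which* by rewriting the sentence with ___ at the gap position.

The filler 'which' is interpreted as the direct object of 'endorse'. The gap is right after 'endorse'.

The document which Marco might endorse ___ went missing.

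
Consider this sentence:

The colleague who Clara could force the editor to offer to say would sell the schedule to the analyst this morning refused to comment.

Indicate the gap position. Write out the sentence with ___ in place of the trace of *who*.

The colleague who Clara could force the editor to offer to say ___ would sell the schedule to the analyst this morning refused to comment.

'who' is the subject of the clause embedded under 'say'. The gap is right after 'say'.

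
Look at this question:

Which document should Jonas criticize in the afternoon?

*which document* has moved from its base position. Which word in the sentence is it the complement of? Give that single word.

criticize

In situ: Jonas should criticize which document in the afternoon.
'which document' is the direct object of 'criticize'. Fronting leaves a gap immediately after 'criticize':
Which document should Jonas criticize ___ in the afternoon?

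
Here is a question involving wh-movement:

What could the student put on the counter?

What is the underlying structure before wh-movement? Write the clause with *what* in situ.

'what' is the direct object of 'put'. It moves to the left edge, and the trace sits right after 'put':
What could the student put ___ on the counter?

The student could put what on the counter.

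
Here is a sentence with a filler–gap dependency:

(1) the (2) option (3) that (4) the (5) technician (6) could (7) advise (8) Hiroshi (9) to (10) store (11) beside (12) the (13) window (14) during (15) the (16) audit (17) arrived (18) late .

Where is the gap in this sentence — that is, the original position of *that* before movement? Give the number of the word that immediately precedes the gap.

10

'that' functions as the direct object of 'store'. Fronting leaves a gap immediately after 'store':
The option that the technician could advise Hiroshi to store ___ beside the window during the audit arrived late.
'store' is word 10.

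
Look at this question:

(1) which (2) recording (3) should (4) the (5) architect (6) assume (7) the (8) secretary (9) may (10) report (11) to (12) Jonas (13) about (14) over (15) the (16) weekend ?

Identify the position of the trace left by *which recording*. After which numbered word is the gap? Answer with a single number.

13

Before movement: The architect should assume the secretary may report to Jonas about which recording over the weekend.
'which recording' functions as the object of the preposition 'about'. Wh-movement fronts it, leaving a gap right after 'about':
Which recording should the architect assume the secretary may report to Jonas about ___ over the weekend?
'about' is word 13.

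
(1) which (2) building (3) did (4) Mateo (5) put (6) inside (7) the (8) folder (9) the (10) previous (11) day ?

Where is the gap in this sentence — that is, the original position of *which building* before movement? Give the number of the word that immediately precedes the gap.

Pre-movement form: Mateo did put which building inside the folder the previous day.
'which building' functions as the direct object of 'put'. Fronting leaves a gap immediately after 'put':
Which building did Mateo put ___ inside the folder the previous day?
'put' is word 5.

5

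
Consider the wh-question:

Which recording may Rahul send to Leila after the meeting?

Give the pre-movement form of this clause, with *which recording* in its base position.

Rahul may send which recording to Leila after the meeting.

'which recording' is the direct object of 'send'. Wh-movement fronts it, leaving a gap right after 'send':
Which recording may Rahul send ___ to Leila after the meeting?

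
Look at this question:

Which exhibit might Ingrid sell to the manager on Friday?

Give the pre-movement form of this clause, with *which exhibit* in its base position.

'which exhibit' functions as the direct object of 'sell'. Wh-movement fronts it, leaving a gap right after 'sell':
Which exhibit might Ingrid sell ___ to the manager on Friday?

Ingrid might sell which exhibit to the manager on Friday.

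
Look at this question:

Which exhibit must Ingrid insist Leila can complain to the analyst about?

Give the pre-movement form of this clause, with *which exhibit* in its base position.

'which exhibit' is the object of the preposition 'about'. It moves to the left edge, and the trace sits right after 'about':
Which exhibit must Ingrid insist Leila can complain to the analyst about ___?

Ingrid must insist Leila can complain to the analyst about which exhibit.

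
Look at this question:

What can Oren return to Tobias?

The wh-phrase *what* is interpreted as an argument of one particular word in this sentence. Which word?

return

Underlying clause: Oren can return what to Tobias.
The filler 'what' is interpreted as the direct object of 'return'. It moves to the left edge, and the trace sits right after 'return':
What can Oren return ___ to Tobias?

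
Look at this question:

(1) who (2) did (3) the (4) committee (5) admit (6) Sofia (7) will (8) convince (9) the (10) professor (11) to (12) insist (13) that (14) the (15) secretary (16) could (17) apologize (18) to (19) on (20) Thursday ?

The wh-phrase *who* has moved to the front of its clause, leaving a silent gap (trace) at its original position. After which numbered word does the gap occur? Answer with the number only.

Pre-movement form: The committee did admit Sofia will convince the professor to insist that the secretary could apologize to who on Thursday.
The filler 'who' is interpreted as the object of the preposition 'to'. Wh-movement fronts it, leaving a gap right after 'to':
Who did the committee admit Sofia will convince the professor to insist that the secretary could apologize to ___ on Thursday?
'to' is word 18.

18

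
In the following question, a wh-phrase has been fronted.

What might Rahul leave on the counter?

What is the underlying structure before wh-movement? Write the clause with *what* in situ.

Rahul might leave what on the counter.

'what' functions as the direct object of 'leave'. It moves to the left edge, and the trace sits right after 'leave':
What might Rahul leave ___ on the counter?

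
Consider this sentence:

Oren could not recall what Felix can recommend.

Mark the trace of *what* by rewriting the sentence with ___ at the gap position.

Oren could not recall what Felix can recommend ___.

In situ: Felix can recommend what.
The filler 'what' is interpreted as the direct object of 'recommend'. The gap is right after 'recommend'.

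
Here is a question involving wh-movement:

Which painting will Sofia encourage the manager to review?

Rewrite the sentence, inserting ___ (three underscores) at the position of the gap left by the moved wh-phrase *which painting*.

Which painting will Sofia encourage the manager to review ___?

Underlying clause: Sofia will encourage the manager to review which painting.
'which painting' is the direct object of 'review'. The gap is right after 'review'.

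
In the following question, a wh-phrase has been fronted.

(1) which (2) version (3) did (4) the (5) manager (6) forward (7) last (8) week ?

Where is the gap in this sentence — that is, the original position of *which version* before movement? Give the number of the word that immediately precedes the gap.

6

Before movement: The manager did forward which version last week.
The filler 'which version' is interpreted as the direct object of 'forward'. Fronting leaves a gap immediately after 'forward':
Which version did the manager forward ___ last week?
'forward' is word 6.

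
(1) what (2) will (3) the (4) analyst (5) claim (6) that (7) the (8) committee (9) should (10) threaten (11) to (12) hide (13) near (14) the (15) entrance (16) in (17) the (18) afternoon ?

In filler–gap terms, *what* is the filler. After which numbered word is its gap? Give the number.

12

Pre-movement form: The analyst will claim that the committee should threaten to hide what near the entrance in the afternoon.
'what' is the direct object of 'hide'. Fronting leaves a gap immediately after 'hide':
What will the analyst claim that the committee should threaten to hide ___ near the entrance in the afternoon?
'hide' is word 12.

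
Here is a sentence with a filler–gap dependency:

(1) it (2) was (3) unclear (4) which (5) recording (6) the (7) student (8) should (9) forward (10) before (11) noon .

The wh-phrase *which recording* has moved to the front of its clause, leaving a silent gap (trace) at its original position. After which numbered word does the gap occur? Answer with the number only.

9

Before movement: The student should forward which recording before noon.
'which recording' is the direct object of 'forward'. Wh-movement fronts it, leaving a gap right after 'forward':
It was unclear which recording the student should forward ___ before noon.
'forward' is word 9.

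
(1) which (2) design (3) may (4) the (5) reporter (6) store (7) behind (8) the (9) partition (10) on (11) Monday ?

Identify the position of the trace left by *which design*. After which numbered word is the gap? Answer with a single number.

Pre-movement form: The reporter may store which design behind the partition on Monday.
The filler 'which design' is interpreted as the direct object of 'store'. It moves to the left edge, and the trace sits right after 'store':
Which design may the reporter store ___ behind the partition on Monday?
'store' is word 6.

6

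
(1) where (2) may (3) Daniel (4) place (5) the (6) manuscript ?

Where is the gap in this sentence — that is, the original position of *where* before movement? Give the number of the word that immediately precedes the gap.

In situ: Daniel may place the manuscript where.
'where' is the locative complement of 'place'. Wh-movement fronts it, leaving a gap right after 'manuscript':
Where may Daniel place the manuscript ___?
'manuscript' is word 6.

6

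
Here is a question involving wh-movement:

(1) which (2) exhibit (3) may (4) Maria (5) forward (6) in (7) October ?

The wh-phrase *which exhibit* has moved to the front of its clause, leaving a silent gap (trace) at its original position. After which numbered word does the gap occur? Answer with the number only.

Pre-movement form: Maria may forward which exhibit in October.
'which exhibit' functions as the direct object of 'forward'. It moves to the left edge, and the trace sits right after 'forward':
Which exhibit may Maria forward ___ in October?
'forward' is word 5.

5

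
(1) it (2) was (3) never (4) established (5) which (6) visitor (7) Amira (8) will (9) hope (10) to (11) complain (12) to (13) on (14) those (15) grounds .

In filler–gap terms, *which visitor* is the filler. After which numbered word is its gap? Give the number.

12

In situ: Amira will hope to complain to which visitor on those grounds.
'which visitor' is the object of the preposition 'to'. Wh-movement fronts it, leaving a gap right after 'to':
It was never established which visitor Amira will hope to complain to ___ on those grounds.
'to' is word 12.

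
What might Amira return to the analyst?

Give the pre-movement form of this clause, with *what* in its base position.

'what' is the direct object of 'return'. Wh-movement fronts it, leaving a gap right after 'return':
What might Amira return ___ to the analyst?

Amira might return what to the analyst.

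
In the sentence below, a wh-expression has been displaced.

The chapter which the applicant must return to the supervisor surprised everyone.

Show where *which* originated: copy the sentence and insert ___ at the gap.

The filler 'which' is interpreted as the direct object of 'return'. The gap is right after 'return'.

The chapter which the applicant must return ___ to the supervisor surprised everyone.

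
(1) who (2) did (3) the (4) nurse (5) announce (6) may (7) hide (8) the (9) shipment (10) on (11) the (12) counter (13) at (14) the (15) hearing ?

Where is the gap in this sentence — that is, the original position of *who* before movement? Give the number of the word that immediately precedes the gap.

Pre-movement form: The nurse did announce who may hide the shipment on the counter at the hearing.
'who' is the subject of the clause embedded under 'announce'. Fronting leaves a gap immediately after 'announce':
Who did the nurse announce ___ may hide the shipment on the counter at the hearing?
'announce' is word 5.

5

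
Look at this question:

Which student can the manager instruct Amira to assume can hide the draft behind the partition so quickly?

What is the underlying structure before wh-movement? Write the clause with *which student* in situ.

'which student' functions as the subject of the clause embedded under 'assume'. Fronting leaves a gap immediately after 'assume':
Which student can the manager instruct Amira to assume ___ can hide the draft behind the partition so quickly?

The manager can instruct Amira to assume which student can hide the draft behind the partition so quickly.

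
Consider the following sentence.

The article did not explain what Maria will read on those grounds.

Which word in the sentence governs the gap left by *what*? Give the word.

Pre-movement form: Maria will read what on those grounds.
The filler 'what' is interpreted as the direct object of 'read'. Fronting leaves a gap immediately after 'read':
The article did not explain what Maria will read ___ on those grounds.

read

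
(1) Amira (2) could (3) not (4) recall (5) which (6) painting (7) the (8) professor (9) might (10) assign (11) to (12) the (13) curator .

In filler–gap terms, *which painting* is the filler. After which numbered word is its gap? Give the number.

Pre-movement form: The professor might assign which painting to the curator.
'which painting' is the direct object of 'assign'. It moves to the left edge, and the trace sits right after 'assign':
Amira could not recall which painting the professor might assign ___ to the curator.
'assign' is word 10.

10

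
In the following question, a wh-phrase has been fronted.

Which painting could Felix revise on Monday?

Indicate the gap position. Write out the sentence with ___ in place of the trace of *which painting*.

Before movement: Felix could revise which painting on Monday.
'which painting' functions as the direct object of 'revise'. The gap is right after 'revise'.

Which painting could Felix revise ___ on Monday?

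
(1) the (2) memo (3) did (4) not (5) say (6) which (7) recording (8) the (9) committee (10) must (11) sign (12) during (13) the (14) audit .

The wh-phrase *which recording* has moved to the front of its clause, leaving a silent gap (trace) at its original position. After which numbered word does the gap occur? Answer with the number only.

11

Pre-movement form: The committee must sign which recording during the audit.
'which recording' is the direct object of 'sign'. It moves to the left edge, and the trace sits right after 'sign':
The memo did not say which recording the committee must sign ___ during the audit.
'sign' is word 11.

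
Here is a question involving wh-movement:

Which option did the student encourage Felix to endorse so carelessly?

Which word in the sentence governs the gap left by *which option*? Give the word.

endorse

Before movement: The student did encourage Felix to endorse which option so carelessly.
The filler 'which option' is interpreted as the direct object of 'endorse'. Fronting leaves a gap immediately after 'endorse':
Which option did the student encourage Felix to endorse ___ so carelessly?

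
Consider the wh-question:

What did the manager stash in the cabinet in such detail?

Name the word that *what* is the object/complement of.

stash

Pre-movement form: The manager did stash what in the cabinet in such detail.
'what' functions as the direct object of 'stash'. Wh-movement fronts it, leaving a gap right after 'stash':
What did the manager stash ___ in the cabinet in such detail?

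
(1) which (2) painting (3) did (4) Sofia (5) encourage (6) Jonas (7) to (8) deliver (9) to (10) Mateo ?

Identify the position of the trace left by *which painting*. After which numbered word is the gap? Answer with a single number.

In situ: Sofia did encourage Jonas to deliver which painting to Mateo.
The filler 'which painting' is interpreted as the direct object of 'deliver'. It moves to the left edge, and the trace sits right after 'deliver':
Which painting did Sofia encourage Jonas to deliver ___ to Mateo?
'deliver' is word 8.

8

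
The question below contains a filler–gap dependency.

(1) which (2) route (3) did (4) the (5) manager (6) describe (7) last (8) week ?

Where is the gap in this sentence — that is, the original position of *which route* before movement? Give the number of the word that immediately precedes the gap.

Before movement: The manager did describe which route last week.
'which route' is the direct object of 'describe'. Wh-movement fronts it, leaving a gap right after 'describe':
Which route did the manager describe ___ last week?
'describe' is word 6.

6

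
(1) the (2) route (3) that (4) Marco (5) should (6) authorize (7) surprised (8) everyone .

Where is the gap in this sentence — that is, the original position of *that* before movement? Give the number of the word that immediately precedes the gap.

6

The filler 'that' is interpreted as the direct object of 'authorize'. It moves to the left edge, and the trace sits right after 'authorize':
The route that Marco should authorize ___ surprised everyone.
'authorize' is word 6.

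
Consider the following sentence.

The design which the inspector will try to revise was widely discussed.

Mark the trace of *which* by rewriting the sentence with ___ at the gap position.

The design which the inspector will try to revise ___ was widely discussed.

'which' is the direct object of 'revise'. The gap is right after 'revise'.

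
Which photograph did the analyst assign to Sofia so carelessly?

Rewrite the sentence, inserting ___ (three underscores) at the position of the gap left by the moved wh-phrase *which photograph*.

Which photograph did the analyst assign ___ to Sofia so carelessly?

Before movement: The analyst did assign which photograph to Sofia so carelessly.
The filler 'which photograph' is interpreted as the direct object of 'assign'. The gap is right after 'assign'.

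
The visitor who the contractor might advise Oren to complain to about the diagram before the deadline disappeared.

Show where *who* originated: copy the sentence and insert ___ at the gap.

'who' functions as the object of the preposition 'to'. The gap is right after 'to'.

The visitor who the contractor might advise Oren to complain to ___ about the diagram before the deadline disappeared.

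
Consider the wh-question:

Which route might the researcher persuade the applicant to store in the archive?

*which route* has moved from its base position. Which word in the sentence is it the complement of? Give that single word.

Before movement: The researcher might persuade the applicant to store which route in the archive.
'which route' is the direct object of 'store'. It moves to the left edge, and the trace sits right after 'store':
Which route might the researcher persuade the applicant to store ___ in the archive?

store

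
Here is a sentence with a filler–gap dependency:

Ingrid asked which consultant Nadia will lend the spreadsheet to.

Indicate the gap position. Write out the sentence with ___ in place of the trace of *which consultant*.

Ingrid asked which consultant Nadia will lend the spreadsheet to ___.

Before movement: Nadia will lend the spreadsheet to which consultant.
The filler 'which consultant' is interpreted as the object of the preposition 'to' (recipient of 'lend'). The gap is right after 'to'.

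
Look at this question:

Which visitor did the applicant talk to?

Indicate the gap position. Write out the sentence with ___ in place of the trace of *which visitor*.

In situ: The applicant did talk to which visitor.
The filler 'which visitor' is interpreted as the object of the preposition 'to'. The gap is right after 'to'.

Which visitor did the applicant talk to ___?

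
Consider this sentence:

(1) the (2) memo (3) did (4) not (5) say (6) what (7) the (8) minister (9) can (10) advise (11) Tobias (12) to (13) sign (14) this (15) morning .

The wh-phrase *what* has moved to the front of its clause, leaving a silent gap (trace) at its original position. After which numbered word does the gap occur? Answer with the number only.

13

Pre-movement form: The minister can advise Tobias to sign what this morning.
'what' is the direct object of 'sign'. Wh-movement fronts it, leaving a gap right after 'sign':
The memo did not say what the minister can advise Tobias to sign ___ this morning.
'sign' is word 13.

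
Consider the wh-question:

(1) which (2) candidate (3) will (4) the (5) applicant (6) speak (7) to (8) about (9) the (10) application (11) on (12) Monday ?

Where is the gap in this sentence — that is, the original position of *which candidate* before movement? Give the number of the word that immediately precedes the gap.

7

Pre-movement form: The applicant will speak to which candidate about the application on Monday.
'which candidate' is the object of the preposition 'to'. Fronting leaves a gap immediately after 'to':
Which candidate will the applicant speak to ___ about the application on Monday?
'to' is word 7.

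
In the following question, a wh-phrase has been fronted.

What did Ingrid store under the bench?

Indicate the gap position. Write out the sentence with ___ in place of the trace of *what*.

What did Ingrid store ___ under the bench?

In situ: Ingrid did store what under the bench.
The filler 'what' is interpreted as the direct object of 'store'. The gap is right after 'store'.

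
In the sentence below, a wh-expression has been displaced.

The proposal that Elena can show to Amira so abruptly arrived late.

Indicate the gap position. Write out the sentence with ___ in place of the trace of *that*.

'that' is the direct object of 'show'. The gap is right after 'show'.

The proposal that Elena can show ___ to Amira so abruptly arrived late.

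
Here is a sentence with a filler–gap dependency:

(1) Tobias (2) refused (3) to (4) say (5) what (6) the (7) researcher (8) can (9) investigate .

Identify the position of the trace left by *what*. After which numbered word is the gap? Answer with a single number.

Before movement: The researcher can investigate what.
'what' is the direct object of 'investigate'. Wh-movement fronts it, leaving a gap right after 'investigate':
Tobias refused to say what the researcher can investigate ___.
'investigate' is word 9.

9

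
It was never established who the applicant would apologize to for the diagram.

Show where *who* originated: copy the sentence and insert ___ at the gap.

Before movement: The applicant would apologize to who for the diagram.
The filler 'who' is interpreted as the object of the preposition 'to'. The gap is right after 'to'.

It was never established who the applicant would apologize to ___ for the diagram.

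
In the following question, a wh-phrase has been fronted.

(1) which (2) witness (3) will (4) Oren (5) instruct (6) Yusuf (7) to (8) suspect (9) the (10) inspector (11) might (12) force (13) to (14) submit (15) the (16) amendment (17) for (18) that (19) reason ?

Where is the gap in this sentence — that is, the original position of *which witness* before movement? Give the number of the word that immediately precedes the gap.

In situ: Oren will instruct Yusuf to suspect the inspector might force which witness to submit the amendment for that reason.
'which witness' functions as the direct object of 'force'. It moves to the left edge, and the trace sits right after 'force':
Which witness will Oren instruct Yusuf to suspect the inspector might force ___ to submit the amendment for that reason?
'force' is word 12.

12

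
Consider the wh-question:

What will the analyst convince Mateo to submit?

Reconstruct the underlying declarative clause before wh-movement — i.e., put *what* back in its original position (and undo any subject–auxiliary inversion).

The filler 'what' is interpreted as the direct object of 'submit'. Wh-movement fronts it, leaving a gap right after 'submit':
What will the analyst convince Mateo to submit ___?

The analyst will convince Mateo to submit what.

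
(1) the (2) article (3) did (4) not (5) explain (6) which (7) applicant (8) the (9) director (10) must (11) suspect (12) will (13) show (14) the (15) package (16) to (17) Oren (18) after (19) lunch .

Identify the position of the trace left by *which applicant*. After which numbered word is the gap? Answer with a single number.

In situ: The director must suspect which applicant will show the package to Oren after lunch.
The filler 'which applicant' is interpreted as the subject of the clause embedded under 'suspect'. It moves to the left edge, and the trace sits right after 'suspect':
The article did not explain which applicant the director must suspect ___ will show the package to Oren after lunch.
'suspect' is word 11.

11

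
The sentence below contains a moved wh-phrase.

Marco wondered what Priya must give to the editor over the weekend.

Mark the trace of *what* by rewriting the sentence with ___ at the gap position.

Before movement: Priya must give what to the editor over the weekend.
'what' functions as the direct object of 'give'. The gap is right after 'give'.

Marco wondered what Priya must give ___ to the editor over the weekend.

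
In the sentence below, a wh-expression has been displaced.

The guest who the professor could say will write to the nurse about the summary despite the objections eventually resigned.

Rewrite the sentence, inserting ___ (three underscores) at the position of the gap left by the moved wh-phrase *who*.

The guest who the professor could say ___ will write to the nurse about the summary despite the objections eventually resigned.

'who' is the subject of the clause embedded under 'say'. The gap is right after 'say'.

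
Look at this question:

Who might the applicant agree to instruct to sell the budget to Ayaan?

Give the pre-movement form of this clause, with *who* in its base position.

'who' is the direct object of 'instruct'. Fronting leaves a gap immediately after 'instruct':
Who might the applicant agree to instruct ___ to sell the budget to Ayaan?

The applicant might agree to instruct who to sell the budget to Ayaan.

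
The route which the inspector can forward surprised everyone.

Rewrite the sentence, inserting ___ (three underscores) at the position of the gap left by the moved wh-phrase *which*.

The filler 'which' is interpreted as the direct object of 'forward'. The gap is right after 'forward'.

The route which the inspector can forward ___ surprised everyone.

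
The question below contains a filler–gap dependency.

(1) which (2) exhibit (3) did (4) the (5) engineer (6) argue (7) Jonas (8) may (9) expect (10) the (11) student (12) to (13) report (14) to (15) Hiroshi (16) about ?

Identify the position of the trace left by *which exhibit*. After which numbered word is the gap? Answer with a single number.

Before movement: The engineer did argue Jonas may expect the student to report to Hiroshi about which exhibit.
'which exhibit' functions as the object of the preposition 'about'. It moves to the left edge, and the trace sits right after 'about':
Which exhibit did the engineer argue Jonas may expect the student to report to Hiroshi about ___?
'about' is word 16.

16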